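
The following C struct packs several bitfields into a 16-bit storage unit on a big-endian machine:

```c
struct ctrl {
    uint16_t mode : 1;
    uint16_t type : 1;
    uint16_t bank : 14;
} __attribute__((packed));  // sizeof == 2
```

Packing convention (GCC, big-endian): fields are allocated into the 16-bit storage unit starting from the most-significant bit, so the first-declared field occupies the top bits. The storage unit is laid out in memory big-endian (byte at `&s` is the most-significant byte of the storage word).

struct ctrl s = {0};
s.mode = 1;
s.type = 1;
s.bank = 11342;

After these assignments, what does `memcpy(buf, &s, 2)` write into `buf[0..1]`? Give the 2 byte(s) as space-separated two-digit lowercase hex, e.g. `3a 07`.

[15+:1] mode=1 & 0x1 = 0x1; word=0x8000
[14+:1] type=1 & 0x1 = 0x1; word=0xc000
[0+:14] bank=11342 & 0x3fff = 0x2c4e; word=0xec4e
word = 0xec4e → big-endian bytes:
  [0]=0xec  [1]=0x4e

ec 4e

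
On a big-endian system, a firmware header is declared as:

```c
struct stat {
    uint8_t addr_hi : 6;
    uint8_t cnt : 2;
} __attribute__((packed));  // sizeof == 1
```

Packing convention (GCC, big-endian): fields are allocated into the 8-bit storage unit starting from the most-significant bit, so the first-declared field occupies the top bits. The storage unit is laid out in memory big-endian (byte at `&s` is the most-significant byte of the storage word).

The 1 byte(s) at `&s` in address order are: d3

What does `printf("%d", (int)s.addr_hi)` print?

[0]=0xd3 (big-endian) → word 0xd3
addr_hi [2+:6] = (word>>2) & 0x3f = 52  ←
cnt [0+:2] = (word>>0) & 0x3 = 3

52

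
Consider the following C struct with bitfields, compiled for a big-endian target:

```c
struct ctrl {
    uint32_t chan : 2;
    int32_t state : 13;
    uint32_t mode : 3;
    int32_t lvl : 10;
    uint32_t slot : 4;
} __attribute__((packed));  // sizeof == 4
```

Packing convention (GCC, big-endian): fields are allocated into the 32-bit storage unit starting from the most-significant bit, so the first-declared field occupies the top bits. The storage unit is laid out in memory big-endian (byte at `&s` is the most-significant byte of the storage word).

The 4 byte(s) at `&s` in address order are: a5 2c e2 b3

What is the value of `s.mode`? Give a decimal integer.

[0]=0xa5 [1]=0x2c [2]=0xe2 [3]=0xb3 (big-endian) → word 0xa52ce2b3
chan:2 @ bit 30 → (0xa52ce2b3>>30)&0x3 = 0x2
state:13 @ bit 17 → (0xa52ce2b3>>17)&0x1fff = 0x1296
mode:3 @ bit 14 → (0xa52ce2b3>>14)&0x7 = 0x3  ←
lvl:10 @ bit 4 → (0xa52ce2b3>>4)&0x3ff = 0x22b
slot:4 @ bit 0 → (0xa52ce2b3>>0)&0xf = 0x3

3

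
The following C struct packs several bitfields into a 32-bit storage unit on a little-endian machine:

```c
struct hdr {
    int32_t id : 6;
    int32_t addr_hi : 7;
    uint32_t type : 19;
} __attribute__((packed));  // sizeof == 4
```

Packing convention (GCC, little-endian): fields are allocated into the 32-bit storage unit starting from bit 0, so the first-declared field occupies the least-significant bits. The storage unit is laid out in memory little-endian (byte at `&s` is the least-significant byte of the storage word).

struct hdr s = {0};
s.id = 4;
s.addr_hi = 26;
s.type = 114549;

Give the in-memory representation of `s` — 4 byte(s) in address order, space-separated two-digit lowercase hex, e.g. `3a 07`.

84 a6 ee 37

id (6b) val=4 bits=0x4 at bit 0: 0x00000004
addr_hi (7b) val=26 bits=0x1a at bit 6: 0x00000684
type (19b) val=114549 bits=0x1bf75 at bit 13: 0x37eea684
word = 0x37eea684 → little-endian bytes:
  [0]=0x84  [1]=0xa6  [2]=0xee  [3]=0x37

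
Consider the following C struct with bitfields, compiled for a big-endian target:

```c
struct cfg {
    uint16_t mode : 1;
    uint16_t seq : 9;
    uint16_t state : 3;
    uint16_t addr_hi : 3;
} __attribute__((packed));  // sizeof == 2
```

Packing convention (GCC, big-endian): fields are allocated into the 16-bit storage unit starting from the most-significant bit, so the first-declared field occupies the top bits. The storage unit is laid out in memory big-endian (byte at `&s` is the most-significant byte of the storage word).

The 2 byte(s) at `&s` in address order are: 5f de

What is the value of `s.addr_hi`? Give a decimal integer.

6

[0]=0x5f [1]=0xde (big-endian) → word 0x5fde
mode:1 @ bit 15 → (0x5fde>>15)&0x1 = 0x0
seq:9 @ bit 6 → (0x5fde>>6)&0x1ff = 0x17f
state:3 @ bit 3 → (0x5fde>>3)&0x7 = 0x3
addr_hi:3 @ bit 0 → (0x5fde>>0)&0x7 = 0x6  ←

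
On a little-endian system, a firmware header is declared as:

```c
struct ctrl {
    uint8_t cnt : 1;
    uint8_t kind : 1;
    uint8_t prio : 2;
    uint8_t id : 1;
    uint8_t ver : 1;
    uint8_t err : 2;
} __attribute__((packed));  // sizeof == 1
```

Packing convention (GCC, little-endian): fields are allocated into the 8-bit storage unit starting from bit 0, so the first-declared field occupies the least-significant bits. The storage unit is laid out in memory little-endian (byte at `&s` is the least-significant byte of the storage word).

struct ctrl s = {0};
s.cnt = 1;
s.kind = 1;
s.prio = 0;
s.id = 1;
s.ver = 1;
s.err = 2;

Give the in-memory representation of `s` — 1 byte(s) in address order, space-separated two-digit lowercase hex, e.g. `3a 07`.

b3

[0+:1] cnt=1 & 0x1 = 0x1; word=0x01
[1+:1] kind=1 & 0x1 = 0x1; word=0x03
[2+:2] prio=0 & 0x3 = 0x0; word=0x03
[4+:1] id=1 & 0x1 = 0x1; word=0x13
[5+:1] ver=1 & 0x1 = 0x1; word=0x33
[6+:2] err=2 & 0x3 = 0x2; word=0xb3
word = 0xb3 → little-endian bytes:
  [0]=0xb3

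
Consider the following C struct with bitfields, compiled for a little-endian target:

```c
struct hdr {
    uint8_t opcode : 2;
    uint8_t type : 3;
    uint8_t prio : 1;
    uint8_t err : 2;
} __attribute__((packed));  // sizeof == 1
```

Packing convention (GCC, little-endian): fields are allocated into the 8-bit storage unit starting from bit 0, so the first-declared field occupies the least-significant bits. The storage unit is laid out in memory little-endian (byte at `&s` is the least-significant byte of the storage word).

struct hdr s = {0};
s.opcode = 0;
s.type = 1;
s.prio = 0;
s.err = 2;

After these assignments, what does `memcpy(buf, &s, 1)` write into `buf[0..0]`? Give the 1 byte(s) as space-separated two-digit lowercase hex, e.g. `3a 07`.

84

opcode (2b) val=0 bits=0x0 at bit 0: 0x00
type (3b) val=1 bits=0x1 at bit 2: 0x04
prio (1b) val=0 bits=0x0 at bit 5: 0x04
err (2b) val=2 bits=0x2 at bit 6: 0x84
word = 0x84 → little-endian bytes:
  [0]=0x84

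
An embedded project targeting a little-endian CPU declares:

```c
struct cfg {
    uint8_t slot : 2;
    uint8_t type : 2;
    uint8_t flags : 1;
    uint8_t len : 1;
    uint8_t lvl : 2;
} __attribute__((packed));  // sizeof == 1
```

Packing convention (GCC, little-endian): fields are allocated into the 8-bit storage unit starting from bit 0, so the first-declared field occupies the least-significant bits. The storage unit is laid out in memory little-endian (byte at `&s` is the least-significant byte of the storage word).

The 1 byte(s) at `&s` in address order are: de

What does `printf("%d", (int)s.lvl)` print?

[0]=0xde (little-endian) → word 0xde
slot:2 @ bit 0 → (0xde>>0)&0x3 = 0x2
type:2 @ bit 2 → (0xde>>2)&0x3 = 0x3
flags:1 @ bit 4 → (0xde>>4)&0x1 = 0x1
len:1 @ bit 5 → (0xde>>5)&0x1 = 0x0
lvl:2 @ bit 6 → (0xde>>6)&0x3 = 0x3  ←

3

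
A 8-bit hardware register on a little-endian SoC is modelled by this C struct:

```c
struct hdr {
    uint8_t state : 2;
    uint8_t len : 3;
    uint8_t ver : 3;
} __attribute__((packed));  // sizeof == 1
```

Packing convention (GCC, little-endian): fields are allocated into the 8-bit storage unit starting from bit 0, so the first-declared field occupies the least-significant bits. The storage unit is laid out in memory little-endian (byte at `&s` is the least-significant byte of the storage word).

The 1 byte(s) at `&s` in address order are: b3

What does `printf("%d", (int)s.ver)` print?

[0]=0xb3 (little-endian) → word 0xb3
state [0+:2] = (word>>0) & 0x3 = 3
len [2+:3] = (word>>2) & 0x7 = 4
ver [5+:3] = (word>>5) & 0x7 = 5  ←

5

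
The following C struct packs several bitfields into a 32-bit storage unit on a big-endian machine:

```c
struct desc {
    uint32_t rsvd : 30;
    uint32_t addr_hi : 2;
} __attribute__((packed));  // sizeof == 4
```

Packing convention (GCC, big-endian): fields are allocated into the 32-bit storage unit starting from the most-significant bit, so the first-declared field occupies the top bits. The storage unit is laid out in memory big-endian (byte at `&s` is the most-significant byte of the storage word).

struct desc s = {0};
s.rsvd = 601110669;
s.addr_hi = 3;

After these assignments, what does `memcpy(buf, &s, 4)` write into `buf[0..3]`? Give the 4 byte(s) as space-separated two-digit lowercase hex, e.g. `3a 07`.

8f 50 e2 37

rsvd (30b) val=601110669 bits=0x23d4388d at bit 2: 0x8f50e234
addr_hi (2b) val=3 bits=0x3 at bit 0: 0x8f50e237
word = 0x8f50e237 → big-endian bytes:
  [0]=0x8f  [1]=0x50  [2]=0xe2  [3]=0x37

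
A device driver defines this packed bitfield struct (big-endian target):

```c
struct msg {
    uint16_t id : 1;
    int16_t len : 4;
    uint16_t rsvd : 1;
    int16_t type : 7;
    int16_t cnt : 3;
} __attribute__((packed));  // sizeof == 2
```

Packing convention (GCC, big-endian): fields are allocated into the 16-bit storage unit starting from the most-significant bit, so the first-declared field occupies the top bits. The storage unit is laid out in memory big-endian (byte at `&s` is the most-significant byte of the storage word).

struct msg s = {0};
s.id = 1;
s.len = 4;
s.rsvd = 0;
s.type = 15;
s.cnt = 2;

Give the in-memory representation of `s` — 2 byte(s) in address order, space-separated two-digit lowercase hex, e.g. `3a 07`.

[15+:1] id=1 & 0x1 = 0x1; word=0x8000
[11+:4] len=4 & 0xf = 0x4; word=0xa000
[10+:1] rsvd=0 & 0x1 = 0x0; word=0xa000
[3+:7] type=15 & 0x7f = 0xf; word=0xa078
[0+:3] cnt=2 & 0x7 = 0x2; word=0xa07a
word = 0xa07a → big-endian bytes:
  [0]=0xa0  [1]=0x7a

a0 7a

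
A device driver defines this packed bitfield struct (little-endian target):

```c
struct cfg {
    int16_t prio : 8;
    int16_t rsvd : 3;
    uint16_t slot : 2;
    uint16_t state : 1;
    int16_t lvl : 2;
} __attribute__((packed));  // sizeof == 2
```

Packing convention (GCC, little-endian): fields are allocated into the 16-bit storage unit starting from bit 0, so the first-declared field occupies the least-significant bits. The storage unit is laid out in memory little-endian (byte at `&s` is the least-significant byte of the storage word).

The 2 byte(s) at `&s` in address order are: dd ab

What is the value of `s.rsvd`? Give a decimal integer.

[0]=0xdd [1]=0xab (little-endian) → word 0xabdd
prio [0+:8] = (word>>0) & 0xff = 221
rsvd [8+:3] = (word>>8) & 0x7 = 3  ←
slot [11+:2] = (word>>11) & 0x3 = 1
state [13+:1] = (word>>13) & 0x1 = 1
lvl [14+:2] = (word>>14) & 0x3 = 2
rsvd signed 3b, MSB=0: value = 3

3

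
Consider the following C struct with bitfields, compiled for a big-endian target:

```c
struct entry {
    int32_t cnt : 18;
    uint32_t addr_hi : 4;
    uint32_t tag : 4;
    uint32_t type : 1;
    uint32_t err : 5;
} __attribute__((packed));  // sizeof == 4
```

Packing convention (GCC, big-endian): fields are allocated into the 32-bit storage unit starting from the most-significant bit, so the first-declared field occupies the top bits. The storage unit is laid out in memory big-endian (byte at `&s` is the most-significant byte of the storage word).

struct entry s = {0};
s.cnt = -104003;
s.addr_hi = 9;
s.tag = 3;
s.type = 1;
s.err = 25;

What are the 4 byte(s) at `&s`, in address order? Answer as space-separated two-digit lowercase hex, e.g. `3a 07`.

9a 6f 64 f9

cnt (18b) val=-104003 bits=0x269bd at bit 14: 0x9a6f4000
addr_hi (4b) val=9 bits=0x9 at bit 10: 0x9a6f6400
tag (4b) val=3 bits=0x3 at bit 6: 0x9a6f64c0
type (1b) val=1 bits=0x1 at bit 5: 0x9a6f64e0
err (5b) val=25 bits=0x19 at bit 0: 0x9a6f64f9
word = 0x9a6f64f9 → big-endian bytes:
  [0]=0x9a  [1]=0x6f  [2]=0x64  [3]=0xf9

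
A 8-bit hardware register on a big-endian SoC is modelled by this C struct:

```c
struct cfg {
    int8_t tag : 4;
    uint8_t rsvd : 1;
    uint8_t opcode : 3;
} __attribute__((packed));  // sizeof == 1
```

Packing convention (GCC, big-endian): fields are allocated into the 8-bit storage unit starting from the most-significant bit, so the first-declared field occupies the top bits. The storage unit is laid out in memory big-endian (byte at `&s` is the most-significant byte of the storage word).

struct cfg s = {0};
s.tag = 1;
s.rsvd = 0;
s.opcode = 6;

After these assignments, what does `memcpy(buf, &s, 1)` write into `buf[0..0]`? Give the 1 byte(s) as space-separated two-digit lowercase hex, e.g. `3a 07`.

16

[4+:4] tag=1 & 0xf = 0x1; word=0x10
[3+:1] rsvd=0 & 0x1 = 0x0; word=0x10
[0+:3] opcode=6 & 0x7 = 0x6; word=0x16
word = 0x16 → big-endian bytes:
  [0]=0x16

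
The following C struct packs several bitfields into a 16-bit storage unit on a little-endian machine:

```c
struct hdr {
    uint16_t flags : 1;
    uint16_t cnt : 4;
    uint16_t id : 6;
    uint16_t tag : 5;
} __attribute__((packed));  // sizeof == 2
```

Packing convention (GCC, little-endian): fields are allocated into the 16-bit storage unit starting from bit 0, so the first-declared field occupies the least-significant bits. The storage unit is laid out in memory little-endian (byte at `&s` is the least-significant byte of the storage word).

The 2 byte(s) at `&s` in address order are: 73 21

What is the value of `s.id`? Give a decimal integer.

11

[0]=0x73 [1]=0x21 (little-endian) → word 0x2173
flags:1 @ bit 0 → (0x2173>>0)&0x1 = 0x1
cnt:4 @ bit 1 → (0x2173>>1)&0xf = 0x9
id:6 @ bit 5 → (0x2173>>5)&0x3f = 0xb  ←
tag:5 @ bit 11 → (0x2173>>11)&0x1f = 0x4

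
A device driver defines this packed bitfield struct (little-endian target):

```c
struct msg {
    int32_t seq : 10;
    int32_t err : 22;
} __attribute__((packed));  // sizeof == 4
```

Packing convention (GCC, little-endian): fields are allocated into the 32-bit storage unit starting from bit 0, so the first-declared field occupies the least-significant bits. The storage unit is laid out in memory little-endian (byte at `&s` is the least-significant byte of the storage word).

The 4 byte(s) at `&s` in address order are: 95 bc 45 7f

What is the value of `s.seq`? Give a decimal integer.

[0]=0x95 [1]=0xbc [2]=0x45 [3]=0x7f (little-endian) → word 0x7f45bc95
seq:10 @ bit 0 → (0x7f45bc95>>0)&0x3ff = 0x95  ←
err:22 @ bit 10 → (0x7f45bc95>>10)&0x3fffff = 0x1fd16f
seq signed 10b, MSB=0: value = 149

149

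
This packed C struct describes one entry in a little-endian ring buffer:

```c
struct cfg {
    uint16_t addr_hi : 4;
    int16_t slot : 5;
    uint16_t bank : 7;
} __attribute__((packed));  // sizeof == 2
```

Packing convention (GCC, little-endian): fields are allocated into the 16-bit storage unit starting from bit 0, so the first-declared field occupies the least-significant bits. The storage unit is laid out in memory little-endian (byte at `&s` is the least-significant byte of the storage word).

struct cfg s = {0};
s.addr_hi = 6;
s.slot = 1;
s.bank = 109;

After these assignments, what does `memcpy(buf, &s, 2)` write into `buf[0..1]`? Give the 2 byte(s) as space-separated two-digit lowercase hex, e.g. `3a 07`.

16 da

[0+:4] addr_hi=6 & 0xf = 0x6; word=0x0006
[4+:5] slot=1 & 0x1f = 0x1; word=0x0016
[9+:7] bank=109 & 0x7f = 0x6d; word=0xda16
word = 0xda16 → little-endian bytes:
  [0]=0x16  [1]=0xda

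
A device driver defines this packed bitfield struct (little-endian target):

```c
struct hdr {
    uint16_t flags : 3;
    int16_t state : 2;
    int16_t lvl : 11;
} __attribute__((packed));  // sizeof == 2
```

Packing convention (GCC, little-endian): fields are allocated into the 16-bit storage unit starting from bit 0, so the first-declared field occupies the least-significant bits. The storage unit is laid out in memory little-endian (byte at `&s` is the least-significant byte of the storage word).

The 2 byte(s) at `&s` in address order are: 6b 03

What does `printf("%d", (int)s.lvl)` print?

27

[0]=0x6b [1]=0x03 (little-endian) → word 0x036b
flags [0+:3] = (word>>0) & 0x7 = 3
state [3+:2] = (word>>3) & 0x3 = 1
lvl [5+:11] = (word>>5) & 0x7ff = 27  ←
lvl signed 11b, MSB=0: value = 27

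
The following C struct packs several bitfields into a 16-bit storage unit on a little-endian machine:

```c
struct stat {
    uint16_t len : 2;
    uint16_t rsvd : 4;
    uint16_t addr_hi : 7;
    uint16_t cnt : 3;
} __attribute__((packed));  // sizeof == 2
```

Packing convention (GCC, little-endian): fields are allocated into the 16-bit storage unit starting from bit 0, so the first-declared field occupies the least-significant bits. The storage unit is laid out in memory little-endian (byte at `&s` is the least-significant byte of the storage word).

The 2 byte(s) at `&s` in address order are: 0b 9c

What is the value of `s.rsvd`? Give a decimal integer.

[0]=0x0b [1]=0x9c (little-endian) → word 0x9c0b
len:2 @ bit 0 → (0x9c0b>>0)&0x3 = 0x3
rsvd:4 @ bit 2 → (0x9c0b>>2)&0xf = 0x2  ←
addr_hi:7 @ bit 6 → (0x9c0b>>6)&0x7f = 0x70
cnt:3 @ bit 13 → (0x9c0b>>13)&0x7 = 0x4

2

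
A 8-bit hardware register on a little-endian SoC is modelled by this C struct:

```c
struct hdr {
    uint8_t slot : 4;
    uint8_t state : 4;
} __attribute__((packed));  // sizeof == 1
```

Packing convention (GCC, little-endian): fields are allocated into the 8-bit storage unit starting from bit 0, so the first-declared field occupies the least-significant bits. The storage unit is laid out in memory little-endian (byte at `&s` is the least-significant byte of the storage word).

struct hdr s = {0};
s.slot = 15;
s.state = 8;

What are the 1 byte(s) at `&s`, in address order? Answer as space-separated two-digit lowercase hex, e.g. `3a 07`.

slot (4b) val=15 bits=0xf at bit 0: 0x0f
state (4b) val=8 bits=0x8 at bit 4: 0x8f
word = 0x8f → little-endian bytes:
  [0]=0x8f

8f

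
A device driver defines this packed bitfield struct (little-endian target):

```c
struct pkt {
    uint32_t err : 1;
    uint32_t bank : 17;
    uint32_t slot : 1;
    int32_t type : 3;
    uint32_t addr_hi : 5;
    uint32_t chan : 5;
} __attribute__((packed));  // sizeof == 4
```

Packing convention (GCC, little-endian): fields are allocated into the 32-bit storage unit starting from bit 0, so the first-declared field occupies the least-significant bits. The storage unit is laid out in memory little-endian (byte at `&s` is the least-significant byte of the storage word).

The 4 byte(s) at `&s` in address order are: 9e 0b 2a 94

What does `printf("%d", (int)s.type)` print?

-3

[0]=0x9e [1]=0x0b [2]=0x2a [3]=0x94 (little-endian) → word 0x942a0b9e
err:1 @ bit 0 → (0x942a0b9e>>0)&0x1 = 0x0
bank:17 @ bit 1 → (0x942a0b9e>>1)&0x1ffff = 0x105cf
slot:1 @ bit 18 → (0x942a0b9e>>18)&0x1 = 0x0
type:3 @ bit 19 → (0x942a0b9e>>19)&0x7 = 0x5  ←
addr_hi:5 @ bit 22 → (0x942a0b9e>>22)&0x1f = 0x10
chan:5 @ bit 27 → (0x942a0b9e>>27)&0x1f = 0x12
type signed 3b, MSB=1: 5 - 8 = -3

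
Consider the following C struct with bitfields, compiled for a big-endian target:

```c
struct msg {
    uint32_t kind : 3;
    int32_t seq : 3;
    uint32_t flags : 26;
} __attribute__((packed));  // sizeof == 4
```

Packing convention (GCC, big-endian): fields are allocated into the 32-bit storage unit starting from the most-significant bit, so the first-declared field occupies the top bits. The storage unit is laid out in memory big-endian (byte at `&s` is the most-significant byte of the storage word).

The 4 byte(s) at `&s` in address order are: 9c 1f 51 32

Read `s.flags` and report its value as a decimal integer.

2052402

[0]=0x9c [1]=0x1f [2]=0x51 [3]=0x32 (big-endian) → word 0x9c1f5132
kind [29+:3] = (word>>29) & 0x7 = 4
seq [26+:3] = (word>>26) & 0x7 = 7
flags [0+:26] = (word>>0) & 0x3ffffff = 2052402  ←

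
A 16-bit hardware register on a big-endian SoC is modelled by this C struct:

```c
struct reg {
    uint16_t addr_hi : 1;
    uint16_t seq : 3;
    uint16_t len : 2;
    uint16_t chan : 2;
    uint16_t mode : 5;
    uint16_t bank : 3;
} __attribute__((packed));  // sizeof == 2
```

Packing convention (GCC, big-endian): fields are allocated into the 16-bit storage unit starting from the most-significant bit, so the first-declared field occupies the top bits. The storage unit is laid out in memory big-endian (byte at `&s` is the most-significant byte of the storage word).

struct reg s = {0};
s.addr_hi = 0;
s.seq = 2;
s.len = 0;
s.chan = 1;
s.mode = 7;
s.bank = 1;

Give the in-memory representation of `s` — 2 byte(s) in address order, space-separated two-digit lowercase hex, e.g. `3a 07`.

21 39

addr_hi:1 = 0 → 0x0 << 15 → word 0x0000
seq:3 = 2 → 0x2 << 12 → word 0x2000
len:2 = 0 → 0x0 << 10 → word 0x2000
chan:2 = 1 → 0x1 << 8 → word 0x2100
mode:5 = 7 → 0x7 << 3 → word 0x2138
bank:3 = 1 → 0x1 << 0 → word 0x2139
word = 0x2139 → big-endian bytes:
  [0]=0x21  [1]=0x39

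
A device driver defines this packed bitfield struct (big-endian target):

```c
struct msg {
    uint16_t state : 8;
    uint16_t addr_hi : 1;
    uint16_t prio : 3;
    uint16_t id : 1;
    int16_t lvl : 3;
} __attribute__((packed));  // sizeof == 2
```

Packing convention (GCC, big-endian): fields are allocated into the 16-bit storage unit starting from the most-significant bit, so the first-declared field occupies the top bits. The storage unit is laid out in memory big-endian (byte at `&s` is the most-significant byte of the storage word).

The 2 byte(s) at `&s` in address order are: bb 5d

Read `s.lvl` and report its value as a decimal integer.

-3

[0]=0xbb [1]=0x5d (big-endian) → word 0xbb5d
state [8+:8] = (word>>8) & 0xff = 187
addr_hi [7+:1] = (word>>7) & 0x1 = 0
prio [4+:3] = (word>>4) & 0x7 = 5
id [3+:1] = (word>>3) & 0x1 = 1
lvl [0+:3] = (word>>0) & 0x7 = 5  ←
lvl signed 3b, MSB=1: 5 - 8 = -3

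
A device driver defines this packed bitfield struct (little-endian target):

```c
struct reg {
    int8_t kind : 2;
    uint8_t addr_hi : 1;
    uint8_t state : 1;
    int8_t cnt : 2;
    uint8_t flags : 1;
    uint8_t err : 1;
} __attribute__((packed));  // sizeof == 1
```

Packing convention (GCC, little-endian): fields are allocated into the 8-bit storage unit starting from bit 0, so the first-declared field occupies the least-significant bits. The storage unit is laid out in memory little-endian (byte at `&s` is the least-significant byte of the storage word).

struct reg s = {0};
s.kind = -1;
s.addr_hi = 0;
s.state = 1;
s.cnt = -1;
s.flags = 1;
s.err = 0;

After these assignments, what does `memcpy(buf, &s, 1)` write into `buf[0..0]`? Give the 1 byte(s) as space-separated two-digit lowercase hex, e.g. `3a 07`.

kind:2 = -1 → 0x3 << 0 → word 0x03
addr_hi:1 = 0 → 0x0 << 2 → word 0x03
state:1 = 1 → 0x1 << 3 → word 0x0b
cnt:2 = -1 → 0x3 << 4 → word 0x3b
flags:1 = 1 → 0x1 << 6 → word 0x7b
err:1 = 0 → 0x0 << 7 → word 0x7b
word = 0x7b → little-endian bytes:
  [0]=0x7b

7b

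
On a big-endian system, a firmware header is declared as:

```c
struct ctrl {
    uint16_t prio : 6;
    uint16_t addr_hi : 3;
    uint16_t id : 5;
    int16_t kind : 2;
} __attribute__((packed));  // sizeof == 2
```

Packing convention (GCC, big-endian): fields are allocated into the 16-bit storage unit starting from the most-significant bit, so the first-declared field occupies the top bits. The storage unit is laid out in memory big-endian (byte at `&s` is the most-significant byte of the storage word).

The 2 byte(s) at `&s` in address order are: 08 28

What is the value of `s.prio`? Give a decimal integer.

[0]=0x08 [1]=0x28 (big-endian) → word 0x0828
prio:6 @ bit 10 → (0x0828>>10)&0x3f = 0x2  ←
addr_hi:3 @ bit 7 → (0x0828>>7)&0x7 = 0x0
id:5 @ bit 2 → (0x0828>>2)&0x1f = 0xa
kind:2 @ bit 0 → (0x0828>>0)&0x3 = 0x0

2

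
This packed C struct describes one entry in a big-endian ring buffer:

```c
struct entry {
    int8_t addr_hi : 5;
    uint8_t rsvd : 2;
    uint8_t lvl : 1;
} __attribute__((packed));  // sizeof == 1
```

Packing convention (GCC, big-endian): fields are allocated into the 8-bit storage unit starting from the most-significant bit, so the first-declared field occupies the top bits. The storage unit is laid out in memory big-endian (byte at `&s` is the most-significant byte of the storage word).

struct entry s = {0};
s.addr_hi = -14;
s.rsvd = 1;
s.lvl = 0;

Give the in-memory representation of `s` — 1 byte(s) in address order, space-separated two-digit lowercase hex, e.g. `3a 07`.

addr_hi:5 = -14 → 0x12 << 3 → word 0x90
rsvd:2 = 1 → 0x1 << 1 → word 0x92
lvl:1 = 0 → 0x0 << 0 → word 0x92
word = 0x92 → big-endian bytes:
  [0]=0x92

92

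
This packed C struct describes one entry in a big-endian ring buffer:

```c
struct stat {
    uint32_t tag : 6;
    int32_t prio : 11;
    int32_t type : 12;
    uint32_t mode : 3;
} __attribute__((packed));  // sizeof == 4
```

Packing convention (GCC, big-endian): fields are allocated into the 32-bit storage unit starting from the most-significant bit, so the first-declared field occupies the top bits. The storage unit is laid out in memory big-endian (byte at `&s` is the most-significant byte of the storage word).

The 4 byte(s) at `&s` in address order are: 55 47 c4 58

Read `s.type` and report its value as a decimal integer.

-1909

[0]=0x55 [1]=0x47 [2]=0xc4 [3]=0x58 (big-endian) → word 0x5547c458
tag:6 @ bit 26 → (0x5547c458>>26)&0x3f = 0x15
prio:11 @ bit 15 → (0x5547c458>>15)&0x7ff = 0x28f
type:12 @ bit 3 → (0x5547c458>>3)&0xfff = 0x88b  ←
mode:3 @ bit 0 → (0x5547c458>>0)&0x7 = 0x0
type signed 12b, MSB=1: 2187 - 4096 = -1909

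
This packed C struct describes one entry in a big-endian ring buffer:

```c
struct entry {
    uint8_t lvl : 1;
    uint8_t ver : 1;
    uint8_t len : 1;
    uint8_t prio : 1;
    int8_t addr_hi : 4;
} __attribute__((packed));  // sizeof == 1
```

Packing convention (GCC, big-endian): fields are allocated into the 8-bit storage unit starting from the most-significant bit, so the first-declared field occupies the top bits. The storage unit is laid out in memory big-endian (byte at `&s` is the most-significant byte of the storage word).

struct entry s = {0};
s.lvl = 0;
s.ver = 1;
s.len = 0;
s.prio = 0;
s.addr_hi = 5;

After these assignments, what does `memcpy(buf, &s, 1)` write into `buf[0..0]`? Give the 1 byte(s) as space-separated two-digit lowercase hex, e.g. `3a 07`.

45

[7+:1] lvl=0 & 0x1 = 0x0; word=0x00
[6+:1] ver=1 & 0x1 = 0x1; word=0x40
[5+:1] len=0 & 0x1 = 0x0; word=0x40
[4+:1] prio=0 & 0x1 = 0x0; word=0x40
[0+:4] addr_hi=5 & 0xf = 0x5; word=0x45
word = 0x45 → big-endian bytes:
  [0]=0x45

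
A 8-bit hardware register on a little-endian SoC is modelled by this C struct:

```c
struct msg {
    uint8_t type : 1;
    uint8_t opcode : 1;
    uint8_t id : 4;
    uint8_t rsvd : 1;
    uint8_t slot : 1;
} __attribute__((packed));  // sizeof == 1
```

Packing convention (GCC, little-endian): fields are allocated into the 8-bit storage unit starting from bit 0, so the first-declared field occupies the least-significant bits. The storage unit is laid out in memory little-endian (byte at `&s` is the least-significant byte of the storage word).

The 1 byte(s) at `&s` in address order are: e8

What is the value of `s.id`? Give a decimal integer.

10

[0]=0xe8 (little-endian) → word 0xe8
type:1 @ bit 0 → (0xe8>>0)&0x1 = 0x0
opcode:1 @ bit 1 → (0xe8>>1)&0x1 = 0x0
id:4 @ bit 2 → (0xe8>>2)&0xf = 0xa  ←
rsvd:1 @ bit 6 → (0xe8>>6)&0x1 = 0x1
slot:1 @ bit 7 → (0xe8>>7)&0x1 = 0x1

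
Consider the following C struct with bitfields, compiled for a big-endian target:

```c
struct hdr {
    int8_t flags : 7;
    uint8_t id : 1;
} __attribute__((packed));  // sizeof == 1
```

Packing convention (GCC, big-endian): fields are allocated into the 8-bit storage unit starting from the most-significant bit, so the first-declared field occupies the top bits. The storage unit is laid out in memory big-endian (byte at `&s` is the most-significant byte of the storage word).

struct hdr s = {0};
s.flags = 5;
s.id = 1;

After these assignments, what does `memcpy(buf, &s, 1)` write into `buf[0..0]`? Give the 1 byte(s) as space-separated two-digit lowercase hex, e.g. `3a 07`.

0b

flags:7 = 5 → 0x5 << 1 → word 0x0a
id:1 = 1 → 0x1 << 0 → word 0x0b
word = 0x0b → big-endian bytes:
  [0]=0x0b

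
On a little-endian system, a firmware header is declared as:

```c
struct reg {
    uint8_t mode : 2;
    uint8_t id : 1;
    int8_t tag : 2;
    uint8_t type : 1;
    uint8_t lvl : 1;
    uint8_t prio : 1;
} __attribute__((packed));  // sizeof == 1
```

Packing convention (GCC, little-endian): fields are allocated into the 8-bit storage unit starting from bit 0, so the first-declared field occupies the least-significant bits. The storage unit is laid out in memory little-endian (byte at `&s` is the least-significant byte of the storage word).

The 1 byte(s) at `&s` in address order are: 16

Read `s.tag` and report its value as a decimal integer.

[0]=0x16 (little-endian) → word 0x16
mode:2 @ bit 0 → (0x16>>0)&0x3 = 0x2
id:1 @ bit 2 → (0x16>>2)&0x1 = 0x1
tag:2 @ bit 3 → (0x16>>3)&0x3 = 0x2  ←
type:1 @ bit 5 → (0x16>>5)&0x1 = 0x0
lvl:1 @ bit 6 → (0x16>>6)&0x1 = 0x0
prio:1 @ bit 7 → (0x16>>7)&0x1 = 0x0
tag signed 2b, MSB=1: 2 - 4 = -2

-2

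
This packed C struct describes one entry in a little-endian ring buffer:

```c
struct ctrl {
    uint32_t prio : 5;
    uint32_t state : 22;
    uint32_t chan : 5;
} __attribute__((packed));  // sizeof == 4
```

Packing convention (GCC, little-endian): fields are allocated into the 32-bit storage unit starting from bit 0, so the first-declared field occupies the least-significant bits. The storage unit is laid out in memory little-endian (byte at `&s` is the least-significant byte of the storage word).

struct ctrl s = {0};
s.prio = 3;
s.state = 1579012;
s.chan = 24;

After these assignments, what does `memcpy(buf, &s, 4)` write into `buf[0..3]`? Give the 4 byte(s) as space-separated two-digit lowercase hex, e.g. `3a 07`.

prio (5b) val=3 bits=0x3 at bit 0: 0x00000003
state (22b) val=1579012 bits=0x181804 at bit 5: 0x03030083
chan (5b) val=24 bits=0x18 at bit 27: 0xc3030083
word = 0xc3030083 → little-endian bytes:
  [0]=0x83  [1]=0x00  [2]=0x03  [3]=0xc3

83 00 03 c3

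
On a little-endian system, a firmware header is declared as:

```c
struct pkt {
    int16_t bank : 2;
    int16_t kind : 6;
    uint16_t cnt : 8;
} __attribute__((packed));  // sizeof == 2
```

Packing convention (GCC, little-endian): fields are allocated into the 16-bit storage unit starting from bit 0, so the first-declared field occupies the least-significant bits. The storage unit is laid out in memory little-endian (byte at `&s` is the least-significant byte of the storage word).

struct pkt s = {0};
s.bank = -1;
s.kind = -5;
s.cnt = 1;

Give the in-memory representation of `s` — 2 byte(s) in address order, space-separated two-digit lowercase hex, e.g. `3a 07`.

ef 01

[0+:2] bank=-1 & 0x3 = 0x3; word=0x0003
[2+:6] kind=-5 & 0x3f = 0x3b; word=0x00ef
[8+:8] cnt=1 & 0xff = 0x1; word=0x01ef
word = 0x01ef → little-endian bytes:
  [0]=0xef  [1]=0x01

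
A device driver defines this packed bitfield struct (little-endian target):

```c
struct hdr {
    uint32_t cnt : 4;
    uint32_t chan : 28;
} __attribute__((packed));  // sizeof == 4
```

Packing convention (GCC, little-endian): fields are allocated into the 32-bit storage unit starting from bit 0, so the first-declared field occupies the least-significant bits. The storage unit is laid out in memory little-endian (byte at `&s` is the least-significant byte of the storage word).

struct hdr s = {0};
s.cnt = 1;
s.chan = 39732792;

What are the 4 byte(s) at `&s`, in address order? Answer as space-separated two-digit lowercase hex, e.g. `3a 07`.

81 63 e4 25

[0+:4] cnt=1 & 0xf = 0x1; word=0x00000001
[4+:28] chan=39732792 & 0xfffffff = 0x25e4638; word=0x25e46381
word = 0x25e46381 → little-endian bytes:
  [0]=0x81  [1]=0x63  [2]=0xe4  [3]=0x25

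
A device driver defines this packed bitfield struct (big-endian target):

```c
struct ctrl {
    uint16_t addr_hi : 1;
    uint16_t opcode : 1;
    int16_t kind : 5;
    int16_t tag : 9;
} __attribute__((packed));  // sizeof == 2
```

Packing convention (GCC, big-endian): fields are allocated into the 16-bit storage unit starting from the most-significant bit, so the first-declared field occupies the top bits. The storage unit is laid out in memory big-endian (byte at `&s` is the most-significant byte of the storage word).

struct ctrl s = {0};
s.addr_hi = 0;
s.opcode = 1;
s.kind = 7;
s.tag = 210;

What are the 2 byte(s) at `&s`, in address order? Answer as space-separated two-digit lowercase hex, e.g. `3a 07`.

addr_hi (1b) val=0 bits=0x0 at bit 15: 0x0000
opcode (1b) val=1 bits=0x1 at bit 14: 0x4000
kind (5b) val=7 bits=0x7 at bit 9: 0x4e00
tag (9b) val=210 bits=0xd2 at bit 0: 0x4ed2
word = 0x4ed2 → big-endian bytes:
  [0]=0x4e  [1]=0xd2

4e d2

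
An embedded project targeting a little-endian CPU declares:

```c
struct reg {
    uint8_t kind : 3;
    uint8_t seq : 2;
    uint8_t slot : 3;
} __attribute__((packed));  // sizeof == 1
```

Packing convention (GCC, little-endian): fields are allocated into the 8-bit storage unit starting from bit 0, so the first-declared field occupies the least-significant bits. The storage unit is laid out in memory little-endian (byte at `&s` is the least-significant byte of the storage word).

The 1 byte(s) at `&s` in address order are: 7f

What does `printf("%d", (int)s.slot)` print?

3

[0]=0x7f (little-endian) → word 0x7f
kind:3 @ bit 0 → (0x7f>>0)&0x7 = 0x7
seq:2 @ bit 3 → (0x7f>>3)&0x3 = 0x3
slot:3 @ bit 5 → (0x7f>>5)&0x7 = 0x3  ←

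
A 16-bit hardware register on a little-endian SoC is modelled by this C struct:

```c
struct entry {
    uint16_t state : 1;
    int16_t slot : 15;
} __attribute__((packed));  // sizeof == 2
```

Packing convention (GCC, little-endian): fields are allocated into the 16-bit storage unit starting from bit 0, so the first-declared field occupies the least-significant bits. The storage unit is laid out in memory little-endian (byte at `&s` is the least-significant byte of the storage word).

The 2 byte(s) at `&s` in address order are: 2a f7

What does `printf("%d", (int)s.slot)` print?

-1131

[0]=0x2a [1]=0xf7 (little-endian) → word 0xf72a
state [0+:1] = (word>>0) & 0x1 = 0
slot [1+:15] = (word>>1) & 0x7fff = 31637  ←
slot signed 15b, MSB=1: 31637 - 32768 = -1131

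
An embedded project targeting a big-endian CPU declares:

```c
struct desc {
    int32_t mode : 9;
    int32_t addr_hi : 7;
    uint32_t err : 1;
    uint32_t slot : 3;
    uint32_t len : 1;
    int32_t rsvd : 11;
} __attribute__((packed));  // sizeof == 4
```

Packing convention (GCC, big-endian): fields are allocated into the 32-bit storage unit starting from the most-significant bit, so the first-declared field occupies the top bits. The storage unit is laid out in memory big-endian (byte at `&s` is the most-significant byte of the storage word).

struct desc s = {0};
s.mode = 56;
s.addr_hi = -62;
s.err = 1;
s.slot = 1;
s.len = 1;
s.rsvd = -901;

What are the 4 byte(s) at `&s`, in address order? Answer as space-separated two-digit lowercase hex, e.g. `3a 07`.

1c 42 9c 7b

[23+:9] mode=56 & 0x1ff = 0x38; word=0x1c000000
[16+:7] addr_hi=-62 & 0x7f = 0x42; word=0x1c420000
[15+:1] err=1 & 0x1 = 0x1; word=0x1c428000
[12+:3] slot=1 & 0x7 = 0x1; word=0x1c429000
[11+:1] len=1 & 0x1 = 0x1; word=0x1c429800
[0+:11] rsvd=-901 & 0x7ff = 0x47b; word=0x1c429c7b
word = 0x1c429c7b → big-endian bytes:
  [0]=0x1c  [1]=0x42  [2]=0x9c  [3]=0x7b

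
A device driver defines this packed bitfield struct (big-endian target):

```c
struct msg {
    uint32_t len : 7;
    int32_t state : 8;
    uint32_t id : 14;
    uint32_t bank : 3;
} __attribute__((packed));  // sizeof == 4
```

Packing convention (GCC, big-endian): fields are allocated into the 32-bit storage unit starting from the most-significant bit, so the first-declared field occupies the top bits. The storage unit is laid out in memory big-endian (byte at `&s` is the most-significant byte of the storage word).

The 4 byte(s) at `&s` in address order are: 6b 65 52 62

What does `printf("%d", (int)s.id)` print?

[0]=0x6b [1]=0x65 [2]=0x52 [3]=0x62 (big-endian) → word 0x6b655262
len:7 @ bit 25 → (0x6b655262>>25)&0x7f = 0x35
state:8 @ bit 17 → (0x6b655262>>17)&0xff = 0xb2
id:14 @ bit 3 → (0x6b655262>>3)&0x3fff = 0x2a4c  ←
bank:3 @ bit 0 → (0x6b655262>>0)&0x7 = 0x2

10828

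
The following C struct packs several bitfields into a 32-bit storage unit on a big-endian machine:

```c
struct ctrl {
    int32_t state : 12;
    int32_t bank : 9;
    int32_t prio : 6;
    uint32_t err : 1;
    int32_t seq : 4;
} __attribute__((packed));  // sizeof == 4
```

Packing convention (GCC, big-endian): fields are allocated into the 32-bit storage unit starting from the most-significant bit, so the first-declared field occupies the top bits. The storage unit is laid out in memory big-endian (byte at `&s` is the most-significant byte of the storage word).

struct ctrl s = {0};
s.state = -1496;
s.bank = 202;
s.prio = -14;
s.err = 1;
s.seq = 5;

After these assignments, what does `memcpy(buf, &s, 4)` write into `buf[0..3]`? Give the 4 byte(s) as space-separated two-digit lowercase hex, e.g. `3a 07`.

a2 86 56 55

state (12b) val=-1496 bits=0xa28 at bit 20: 0xa2800000
bank (9b) val=202 bits=0xca at bit 11: 0xa2865000
prio (6b) val=-14 bits=0x32 at bit 5: 0xa2865640
err (1b) val=1 bits=0x1 at bit 4: 0xa2865650
seq (4b) val=5 bits=0x5 at bit 0: 0xa2865655
word = 0xa2865655 → big-endian bytes:
  [0]=0xa2  [1]=0x86  [2]=0x56  [3]=0x55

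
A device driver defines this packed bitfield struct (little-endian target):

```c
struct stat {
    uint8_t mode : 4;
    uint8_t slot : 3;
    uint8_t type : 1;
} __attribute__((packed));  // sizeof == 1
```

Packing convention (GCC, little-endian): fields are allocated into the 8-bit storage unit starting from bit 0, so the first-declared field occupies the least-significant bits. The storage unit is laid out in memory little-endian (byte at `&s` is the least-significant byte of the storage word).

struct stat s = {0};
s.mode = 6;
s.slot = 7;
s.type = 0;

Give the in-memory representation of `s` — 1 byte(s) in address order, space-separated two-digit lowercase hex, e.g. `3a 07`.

[0+:4] mode=6 & 0xf = 0x6; word=0x06
[4+:3] slot=7 & 0x7 = 0x7; word=0x76
[7+:1] type=0 & 0x1 = 0x0; word=0x76
word = 0x76 → little-endian bytes:
  [0]=0x76

76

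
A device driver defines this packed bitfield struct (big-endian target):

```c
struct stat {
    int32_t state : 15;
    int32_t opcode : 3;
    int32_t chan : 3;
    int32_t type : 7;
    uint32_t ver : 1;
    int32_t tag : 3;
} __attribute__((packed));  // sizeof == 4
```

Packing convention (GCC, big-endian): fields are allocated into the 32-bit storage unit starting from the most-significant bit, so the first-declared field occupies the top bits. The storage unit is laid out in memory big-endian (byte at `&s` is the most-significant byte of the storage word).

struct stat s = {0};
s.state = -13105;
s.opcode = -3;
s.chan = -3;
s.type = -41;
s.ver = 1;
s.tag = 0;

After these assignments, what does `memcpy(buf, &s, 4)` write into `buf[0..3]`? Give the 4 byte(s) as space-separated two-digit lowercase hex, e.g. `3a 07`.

[17+:15] state=-13105 & 0x7fff = 0x4ccf; word=0x999e0000
[14+:3] opcode=-3 & 0x7 = 0x5; word=0x999f4000
[11+:3] chan=-3 & 0x7 = 0x5; word=0x999f6800
[4+:7] type=-41 & 0x7f = 0x57; word=0x999f6d70
[3+:1] ver=1 & 0x1 = 0x1; word=0x999f6d78
[0+:3] tag=0 & 0x7 = 0x0; word=0x999f6d78
word = 0x999f6d78 → big-endian bytes:
  [0]=0x99  [1]=0x9f  [2]=0x6d  [3]=0x78

99 9f 6d 78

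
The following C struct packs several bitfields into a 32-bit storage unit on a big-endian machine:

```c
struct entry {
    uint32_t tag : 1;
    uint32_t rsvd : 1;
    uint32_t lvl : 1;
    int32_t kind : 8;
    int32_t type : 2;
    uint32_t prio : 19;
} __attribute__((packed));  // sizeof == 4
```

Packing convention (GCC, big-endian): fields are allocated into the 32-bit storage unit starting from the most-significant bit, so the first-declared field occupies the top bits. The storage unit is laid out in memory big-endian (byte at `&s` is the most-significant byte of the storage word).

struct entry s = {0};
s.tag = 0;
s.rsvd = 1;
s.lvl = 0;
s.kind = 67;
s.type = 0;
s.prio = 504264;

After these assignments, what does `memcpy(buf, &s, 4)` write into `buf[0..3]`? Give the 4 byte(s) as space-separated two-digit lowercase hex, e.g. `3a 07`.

tag:1 = 0 → 0x0 << 31 → word 0x00000000
rsvd:1 = 1 → 0x1 << 30 → word 0x40000000
lvl:1 = 0 → 0x0 << 29 → word 0x40000000
kind:8 = 67 → 0x43 << 21 → word 0x48600000
type:2 = 0 → 0x0 << 19 → word 0x48600000
prio:19 = 504264 → 0x7b1c8 << 0 → word 0x4867b1c8
word = 0x4867b1c8 → big-endian bytes:
  [0]=0x48  [1]=0x67  [2]=0xb1  [3]=0xc8

48 67 b1 c8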